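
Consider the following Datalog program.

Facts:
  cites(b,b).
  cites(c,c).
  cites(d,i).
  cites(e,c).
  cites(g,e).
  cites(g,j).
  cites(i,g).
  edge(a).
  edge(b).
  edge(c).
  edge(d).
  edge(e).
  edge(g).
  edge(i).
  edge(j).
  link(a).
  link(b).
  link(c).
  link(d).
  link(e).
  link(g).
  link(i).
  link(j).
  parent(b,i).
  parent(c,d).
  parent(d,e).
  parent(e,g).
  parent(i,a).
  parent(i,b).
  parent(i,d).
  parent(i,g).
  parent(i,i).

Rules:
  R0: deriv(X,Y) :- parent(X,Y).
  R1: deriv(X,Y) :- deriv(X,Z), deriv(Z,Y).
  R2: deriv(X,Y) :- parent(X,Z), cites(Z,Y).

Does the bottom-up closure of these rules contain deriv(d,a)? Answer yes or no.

round 1: derive deriv(b,i) via R0 from parent(b,i)
round 1: derive deriv(c,d) via R0 from parent(c,d)
round 1: derive deriv(d,e) via R0 from parent(d,e)
round 1: derive deriv(e,g) via R0 from parent(e,g)
round 1: derive deriv(i,a) via R0 from parent(i,a)
round 1: derive deriv(i,b) via R0 from parent(i,b)
round 1: derive deriv(i,d) via R0 from parent(i,d)
round 1: derive deriv(i,g) via R0 from parent(i,g)
round 1: derive deriv(i,i) via R0 from parent(i,i)
round 1: derive deriv(b,g) via R2 from parent(b,i), cites(i,g)
round 1: derive deriv(c,i) via R2 from parent(c,d), cites(d,i)
round 1: derive deriv(d,c) via R2 from parent(d,e), cites(e,c)
round 1: derive deriv(e,e) via R2 from parent(e,g), cites(g,e)
round 1: derive deriv(e,j) via R2 from parent(e,g), cites(g,j)
round 1: derive deriv(i,e) via R2 from parent(i,g), cites(g,e)
round 1: derive deriv(i,j) via R2 from parent(i,g), cites(g,j)
round 2: derive deriv(b,a) via R1 from deriv(b,i), deriv(i,a)
round 2: derive deriv(b,b) via R1 from deriv(b,i), deriv(i,b)
round 2: derive deriv(b,d) via R1 from deriv(b,i), deriv(i,d)
round 2: derive deriv(b,e) via R1 from deriv(b,i), deriv(i,e)
round 2: derive deriv(b,j) via R1 from deriv(b,i), deriv(i,j)
round 2: derive deriv(c,a) via R1 from deriv(c,i), deriv(i,a)
round 2: derive deriv(c,b) via R1 from deriv(c,i), deriv(i,b)
round 2: derive deriv(c,c) via R1 from deriv(c,d), deriv(d,c)
round 2: derive deriv(c,e) via R1 from deriv(c,d), deriv(d,e)
round 2: derive deriv(c,g) via R1 from deriv(c,i), deriv(i,g)
round 2: derive deriv(c,j) via R1 from deriv(c,i), deriv(i,j)
round 2: derive deriv(d,d) via R1 from deriv(d,c), deriv(c,d)
round 2: derive deriv(d,g) via R1 from deriv(d,e), deriv(e,g)
round 2: derive deriv(d,i) via R1 from deriv(d,c), deriv(c,i)
round 2: derive deriv(d,j) via R1 from deriv(d,e), deriv(e,j)
round 2: derive deriv(i,c) via R1 from deriv(i,d), deriv(d,c)
round 3: derive deriv(b,c) via R1 from deriv(b,d), deriv(d,c)
round 3: derive deriv(d,a) via R1 from deriv(d,c), deriv(c,a)
round 3: derive deriv(d,b) via R1 from deriv(d,c), deriv(c,b)

yes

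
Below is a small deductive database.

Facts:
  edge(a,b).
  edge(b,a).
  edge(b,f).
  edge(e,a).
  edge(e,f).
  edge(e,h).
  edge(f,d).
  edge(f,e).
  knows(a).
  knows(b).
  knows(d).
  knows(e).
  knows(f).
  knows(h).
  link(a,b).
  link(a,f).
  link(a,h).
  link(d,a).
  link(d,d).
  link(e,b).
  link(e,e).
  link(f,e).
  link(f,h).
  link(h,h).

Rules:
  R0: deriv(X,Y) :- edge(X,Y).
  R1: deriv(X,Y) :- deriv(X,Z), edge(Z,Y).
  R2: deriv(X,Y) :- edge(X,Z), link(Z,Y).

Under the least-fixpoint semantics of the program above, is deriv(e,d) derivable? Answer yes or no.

yes

round 1: derive deriv(a,b) via R0 from edge(a,b)
round 1: derive deriv(b,a) via R0 from edge(b,a)
round 1: derive deriv(b,f) via R0 from edge(b,f)
round 1: derive deriv(e,a) via R0 from edge(e,a)
round 1: derive deriv(e,f) via R0 from edge(e,f)
round 1: derive deriv(e,h) via R0 from edge(e,h)
round 1: derive deriv(f,d) via R0 from edge(f,d)
round 1: derive deriv(f,e) via R0 from edge(f,e)
round 1: derive deriv(b,b) via R2 from edge(b,a), link(a,b)
round 1: derive deriv(b,e) via R2 from edge(b,f), link(f,e)
round 1: derive deriv(b,h) via R2 from edge(b,a), link(a,h)
round 1: derive deriv(e,b) via R2 from edge(e,a), link(a,b)
round 1: derive deriv(e,e) via R2 from edge(e,f), link(f,e)
round 1: derive deriv(f,a) via R2 from edge(f,d), link(d,a)
round 1: derive deriv(f,b) via R2 from edge(f,e), link(e,b)
round 2: derive deriv(a,a) via R1 from deriv(a,b), edge(b,a)
round 2: derive deriv(a,f) via R1 from deriv(a,b), edge(b,f)
round 2: derive deriv(b,d) via R1 from deriv(b,f), edge(f,d)
round 2: derive deriv(e,d) via R1 from deriv(e,f), edge(f,d)
round 2: derive deriv(f,f) via R1 from deriv(f,b), edge(b,f)
round 2: derive deriv(f,h) via R1 from deriv(f,e), edge(e,h)
round 3: derive deriv(a,d) via R1 from deriv(a,f), edge(f,d)
round 3: derive deriv(a,e) via R1 from deriv(a,f), edge(f,e)
round 4: derive deriv(a,h) via R1 from deriv(a,e), edge(e,h)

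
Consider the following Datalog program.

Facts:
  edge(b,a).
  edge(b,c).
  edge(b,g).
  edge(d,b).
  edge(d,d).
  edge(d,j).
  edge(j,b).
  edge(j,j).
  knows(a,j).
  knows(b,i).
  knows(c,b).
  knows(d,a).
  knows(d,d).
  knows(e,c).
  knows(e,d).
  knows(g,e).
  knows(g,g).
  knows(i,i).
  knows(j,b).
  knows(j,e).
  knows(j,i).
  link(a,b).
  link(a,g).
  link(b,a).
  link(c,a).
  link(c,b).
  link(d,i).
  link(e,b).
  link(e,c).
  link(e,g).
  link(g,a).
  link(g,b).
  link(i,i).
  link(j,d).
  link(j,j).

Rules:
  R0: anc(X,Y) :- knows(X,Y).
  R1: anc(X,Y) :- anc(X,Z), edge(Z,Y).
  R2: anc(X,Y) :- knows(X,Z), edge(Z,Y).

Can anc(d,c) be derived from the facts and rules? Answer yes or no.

round 1: derive anc(a,j) via R0 from knows(a,j)
round 1: derive anc(b,i) via R0 from knows(b,i)
round 1: derive anc(c,b) via R0 from knows(c,b)
round 1: derive anc(d,a) via R0 from knows(d,a)
round 1: derive anc(d,d) via R0 from knows(d,d)
round 1: derive anc(e,c) via R0 from knows(e,c)
round 1: derive anc(e,d) via R0 from knows(e,d)
round 1: derive anc(g,e) via R0 from knows(g,e)
round 1: derive anc(g,g) via R0 from knows(g,g)
round 1: derive anc(i,i) via R0 from knows(i,i)
round 1: derive anc(j,b) via R0 from knows(j,b)
round 1: derive anc(j,e) via R0 from knows(j,e)
round 1: derive anc(j,i) via R0 from knows(j,i)
round 1: derive anc(a,b) via R2 from knows(a,j), edge(j,b)
round 1: derive anc(c,a) via R2 from knows(c,b), edge(b,a)
round 1: derive anc(c,c) via R2 from knows(c,b), edge(b,c)
round 1: derive anc(c,g) via R2 from knows(c,b), edge(b,g)
round 1: derive anc(d,b) via R2 from knows(d,d), edge(d,b)
round 1: derive anc(d,j) via R2 from knows(d,d), edge(d,j)
round 1: derive anc(e,b) via R2 from knows(e,d), edge(d,b)
round 1: derive anc(e,j) via R2 from knows(e,d), edge(d,j)
round 1: derive anc(j,a) via R2 from knows(j,b), edge(b,a)
round 1: derive anc(j,c) via R2 from knows(j,b), edge(b,c)
round 1: derive anc(j,g) via R2 from knows(j,b), edge(b,g)
round 2: derive anc(a,a) via R1 from anc(a,b), edge(b,a)
round 2: derive anc(a,c) via R1 from anc(a,b), edge(b,c)
round 2: derive anc(a,g) via R1 from anc(a,b), edge(b,g)
round 2: derive anc(d,c) via R1 from anc(d,b), edge(b,c)
round 2: derive anc(d,g) via R1 from anc(d,b), edge(b,g)
round 2: derive anc(e,a) via R1 from anc(e,b), edge(b,a)
round 2: derive anc(e,g) via R1 from anc(e,b), edge(b,g)

yes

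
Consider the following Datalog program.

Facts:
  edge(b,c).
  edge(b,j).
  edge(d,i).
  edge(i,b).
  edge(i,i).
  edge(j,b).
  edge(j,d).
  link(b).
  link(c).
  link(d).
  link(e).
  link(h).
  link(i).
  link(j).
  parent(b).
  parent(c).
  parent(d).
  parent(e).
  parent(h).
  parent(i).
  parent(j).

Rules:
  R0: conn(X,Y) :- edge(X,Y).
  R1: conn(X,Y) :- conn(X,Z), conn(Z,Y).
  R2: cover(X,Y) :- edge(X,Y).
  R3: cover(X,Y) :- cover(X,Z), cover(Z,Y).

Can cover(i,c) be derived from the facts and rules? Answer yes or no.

yes

round 1: derive cover(b,c) via R2 from edge(b,c)
round 1: derive cover(b,j) via R2 from edge(b,j)
round 1: derive cover(d,i) via R2 from edge(d,i)
round 1: derive cover(i,b) via R2 from edge(i,b)
round 1: derive cover(i,i) via R2 from edge(i,i)
round 1: derive cover(j,b) via R2 from edge(j,b)
round 1: derive cover(j,d) via R2 from edge(j,d)
round 2: derive cover(b,b) via R3 from cover(b,j), cover(j,b)
round 2: derive cover(b,d) via R3 from cover(b,j), cover(j,d)
round 2: derive cover(d,b) via R3 from cover(d,i), cover(i,b)
round 2: derive cover(i,c) via R3 from cover(i,b), cover(b,c)
round 2: derive cover(i,j) via R3 from cover(i,b), cover(b,j)
round 2: derive cover(j,c) via R3 from cover(j,b), cover(b,c)
round 2: derive cover(j,i) via R3 from cover(j,d), cover(d,i)
round 2: derive cover(j,j) via R3 from cover(j,b), cover(b,j)
round 3: derive cover(b,i) via R3 from cover(b,d), cover(d,i)
round 3: derive cover(d,c) via R3 from cover(d,b), cover(b,c)
round 3: derive cover(d,d) via R3 from cover(d,b), cover(b,d)
round 3: derive cover(d,j) via R3 from cover(d,b), cover(b,j)
round 3: derive cover(i,d) via R3 from cover(i,b), cover(b,d)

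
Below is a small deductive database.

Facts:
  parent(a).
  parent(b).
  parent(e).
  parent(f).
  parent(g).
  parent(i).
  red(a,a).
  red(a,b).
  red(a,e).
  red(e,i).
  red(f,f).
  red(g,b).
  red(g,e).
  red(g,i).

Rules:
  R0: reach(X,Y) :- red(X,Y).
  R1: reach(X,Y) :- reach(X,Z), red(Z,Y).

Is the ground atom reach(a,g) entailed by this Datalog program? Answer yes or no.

round 1: derive reach(a,a) via R0 from red(a,a)
round 1: derive reach(a,b) via R0 from red(a,b)
round 1: derive reach(a,e) via R0 from red(a,e)
round 1: derive reach(e,i) via R0 from red(e,i)
round 1: derive reach(f,f) via R0 from red(f,f)
round 1: derive reach(g,b) via R0 from red(g,b)
round 1: derive reach(g,e) via R0 from red(g,e)
round 1: derive reach(g,i) via R0 from red(g,i)
round 2: derive reach(a,i) via R1 from reach(a,e), red(e,i)

no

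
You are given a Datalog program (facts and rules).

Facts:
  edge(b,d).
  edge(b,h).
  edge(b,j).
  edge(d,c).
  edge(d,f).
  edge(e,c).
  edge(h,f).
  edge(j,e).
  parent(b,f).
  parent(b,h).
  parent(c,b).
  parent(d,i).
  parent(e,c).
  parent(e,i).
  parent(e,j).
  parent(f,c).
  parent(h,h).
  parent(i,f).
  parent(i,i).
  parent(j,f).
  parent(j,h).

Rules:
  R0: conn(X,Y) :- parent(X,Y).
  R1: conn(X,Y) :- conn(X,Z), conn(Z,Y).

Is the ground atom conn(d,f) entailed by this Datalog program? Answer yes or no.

yes

round 1: derive conn(b,f) via R0 from parent(b,f)
round 1: derive conn(b,h) via R0 from parent(b,h)
round 1: derive conn(c,b) via R0 from parent(c,b)
round 1: derive conn(d,i) via R0 from parent(d,i)
round 1: derive conn(e,c) via R0 from parent(e,c)
round 1: derive conn(e,i) via R0 from parent(e,i)
round 1: derive conn(e,j) via R0 from parent(e,j)
round 1: derive conn(f,c) via R0 from parent(f,c)
round 1: derive conn(h,h) via R0 from parent(h,h)
round 1: derive conn(i,f) via R0 from parent(i,f)
round 1: derive conn(i,i) via R0 from parent(i,i)
round 1: derive conn(j,f) via R0 from parent(j,f)
round 1: derive conn(j,h) via R0 from parent(j,h)
round 2: derive conn(b,c) via R1 from conn(b,f), conn(f,c)
round 2: derive conn(c,f) via R1 from conn(c,b), conn(b,f)
round 2: derive conn(c,h) via R1 from conn(c,b), conn(b,h)
round 2: derive conn(d,f) via R1 from conn(d,i), conn(i,f)
round 2: derive conn(e,b) via R1 from conn(e,c), conn(c,b)
round 2: derive conn(e,f) via R1 from conn(e,i), conn(i,f)
round 2: derive conn(e,h) via R1 from conn(e,j), conn(j,h)
round 2: derive conn(f,b) via R1 from conn(f,c), conn(c,b)
round 2: derive conn(i,c) via R1 from conn(i,f), conn(f,c)
round 2: derive conn(j,c) via R1 from conn(j,f), conn(f,c)
round 3: derive conn(b,b) via R1 from conn(b,c), conn(c,b)
round 3: derive conn(c,c) via R1 from conn(c,b), conn(b,c)
round 3: derive conn(d,b) via R1 from conn(d,f), conn(f,b)
round 3: derive conn(d,c) via R1 from conn(d,f), conn(f,c)
round 3: derive conn(f,f) via R1 from conn(f,b), conn(b,f)
round 3: derive conn(f,h) via R1 from conn(f,b), conn(b,h)
round 3: derive conn(i,b) via R1 from conn(i,c), conn(c,b)
round 3: derive conn(i,h) via R1 from conn(i,c), conn(c,h)
round 3: derive conn(j,b) via R1 from conn(j,c), conn(c,b)
round 4: derive conn(d,h) via R1 from conn(d,b), conn(b,h)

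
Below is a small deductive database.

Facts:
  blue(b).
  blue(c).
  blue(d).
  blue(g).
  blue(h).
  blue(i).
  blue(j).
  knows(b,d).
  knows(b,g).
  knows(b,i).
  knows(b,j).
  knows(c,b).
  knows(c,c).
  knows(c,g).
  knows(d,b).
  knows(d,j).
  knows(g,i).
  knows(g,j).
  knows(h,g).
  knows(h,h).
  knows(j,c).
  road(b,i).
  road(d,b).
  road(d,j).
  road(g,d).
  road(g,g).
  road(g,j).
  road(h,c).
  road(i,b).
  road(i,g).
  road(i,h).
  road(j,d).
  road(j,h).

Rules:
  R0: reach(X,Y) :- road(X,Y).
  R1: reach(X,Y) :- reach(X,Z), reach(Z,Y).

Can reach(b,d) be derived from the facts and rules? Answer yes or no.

yes

round 1: derive reach(b,i) via R0 from road(b,i)
round 1: derive reach(d,b) via R0 from road(d,b)
round 1: derive reach(d,j) via R0 from road(d,j)
round 1: derive reach(g,d) via R0 from road(g,d)
round 1: derive reach(g,g) via R0 from road(g,g)
round 1: derive reach(g,j) via R0 from road(g,j)
round 1: derive reach(h,c) via R0 from road(h,c)
round 1: derive reach(i,b) via R0 from road(i,b)
round 1: derive reach(i,g) via R0 from road(i,g)
round 1: derive reach(i,h) via R0 from road(i,h)
round 1: derive reach(j,d) via R0 from road(j,d)
round 1: derive reach(j,h) via R0 from road(j,h)
round 2: derive reach(b,b) via R1 from reach(b,i), reach(i,b)
round 2: derive reach(b,g) via R1 from reach(b,i), reach(i,g)
round 2: derive reach(b,h) via R1 from reach(b,i), reach(i,h)
round 2: derive reach(d,d) via R1 from reach(d,j), reach(j,d)
round 2: derive reach(d,h) via R1 from reach(d,j), reach(j,h)
round 2: derive reach(d,i) via R1 from reach(d,b), reach(b,i)
round 2: derive reach(g,b) via R1 from reach(g,d), reach(d,b)
round 2: derive reach(g,h) via R1 from reach(g,j), reach(j,h)
round 2: derive reach(i,c) via R1 from reach(i,h), reach(h,c)
round 2: derive reach(i,d) via R1 from reach(i,g), reach(g,d)
round 2: derive reach(i,i) via R1 from reach(i,b), reach(b,i)
round 2: derive reach(i,j) via R1 from reach(i,g), reach(g,j)
round 2: derive reach(j,b) via R1 from reach(j,d), reach(d,b)
round 2: derive reach(j,c) via R1 from reach(j,h), reach(h,c)
round 2: derive reach(j,j) via R1 from reach(j,d), reach(d,j)
round 3: derive reach(b,c) via R1 from reach(b,h), reach(h,c)
round 3: derive reach(b,d) via R1 from reach(b,g), reach(g,d)
round 3: derive reach(b,j) via R1 from reach(b,g), reach(g,j)
round 3: derive reach(d,c) via R1 from reach(d,h), reach(h,c)
round 3: derive reach(d,g) via R1 from reach(d,b), reach(b,g)
round 3: derive reach(g,c) via R1 from reach(g,h), reach(h,c)
round 3: derive reach(g,i) via R1 from reach(g,b), reach(b,i)
round 3: derive reach(j,g) via R1 from reach(j,b), reach(b,g)
round 3: derive reach(j,i) via R1 from reach(j,b), reach(b,i)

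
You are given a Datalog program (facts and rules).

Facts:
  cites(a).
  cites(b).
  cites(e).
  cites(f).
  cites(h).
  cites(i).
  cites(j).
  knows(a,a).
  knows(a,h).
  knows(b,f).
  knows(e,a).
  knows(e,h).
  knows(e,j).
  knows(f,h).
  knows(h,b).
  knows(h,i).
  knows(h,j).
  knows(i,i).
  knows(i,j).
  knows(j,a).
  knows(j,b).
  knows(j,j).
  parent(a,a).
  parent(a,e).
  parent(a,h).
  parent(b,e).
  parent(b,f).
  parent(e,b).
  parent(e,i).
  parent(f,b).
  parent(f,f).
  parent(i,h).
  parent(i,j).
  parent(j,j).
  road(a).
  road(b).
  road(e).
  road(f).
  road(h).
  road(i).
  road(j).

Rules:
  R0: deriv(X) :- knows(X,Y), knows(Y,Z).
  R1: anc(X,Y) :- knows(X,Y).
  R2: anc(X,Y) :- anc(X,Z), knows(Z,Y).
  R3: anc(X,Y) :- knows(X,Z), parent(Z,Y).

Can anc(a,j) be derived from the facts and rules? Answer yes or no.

yes

round 1: derive anc(a,a) via R1 from knows(a,a)
round 1: derive anc(a,h) via R1 from knows(a,h)
round 1: derive anc(b,f) via R1 from knows(b,f)
round 1: derive anc(e,a) via R1 from knows(e,a)
round 1: derive anc(e,h) via R1 from knows(e,h)
round 1: derive anc(e,j) via R1 from knows(e,j)
round 1: derive anc(f,h) via R1 from knows(f,h)
round 1: derive anc(h,b) via R1 from knows(h,b)
round 1: derive anc(h,i) via R1 from knows(h,i)
round 1: derive anc(h,j) via R1 from knows(h,j)
round 1: derive anc(i,i) via R1 from knows(i,i)
round 1: derive anc(i,j) via R1 from knows(i,j)
round 1: derive anc(j,a) via R1 from knows(j,a)
round 1: derive anc(j,b) via R1 from knows(j,b)
round 1: derive anc(j,j) via R1 from knows(j,j)
round 1: derive anc(a,e) via R3 from knows(a,a), parent(a,e)
round 1: derive anc(b,b) via R3 from knows(b,f), parent(f,b)
round 1: derive anc(e,e) via R3 from knows(e,a), parent(a,e)
round 1: derive anc(h,e) via R3 from knows(h,b), parent(b,e)
round 1: derive anc(h,f) via R3 from knows(h,b), parent(b,f)
round 1: derive anc(h,h) via R3 from knows(h,i), parent(i,h)
round 1: derive anc(i,h) via R3 from knows(i,i), parent(i,h)
round 1: derive anc(j,e) via R3 from knows(j,a), parent(a,e)
round 1: derive anc(j,f) via R3 from knows(j,b), parent(b,f)
round 1: derive anc(j,h) via R3 from knows(j,a), parent(a,h)
round 2: derive anc(a,b) via R2 from anc(a,h), knows(h,b)
round 2: derive anc(a,i) via R2 from anc(a,h), knows(h,i)
round 2: derive anc(a,j) via R2 from anc(a,e), knows(e,j)
round 2: derive anc(b,h) via R2 from anc(b,f), knows(f,h)
round 2: derive anc(e,b) via R2 from anc(e,h), knows(h,b)
round 2: derive anc(e,i) via R2 from anc(e,h), knows(h,i)
round 2: derive anc(f,b) via R2 from anc(f,h), knows(h,b)
round 2: derive anc(f,i) via R2 from anc(f,h), knows(h,i)
round 2: derive anc(f,j) via R2 from anc(f,h), knows(h,j)
round 2: derive anc(h,a) via R2 from anc(h,e), knows(e,a)
round 2: derive anc(i,a) via R2 from anc(i,j), knows(j,a)
round 2: derive anc(i,b) via R2 from anc(i,h), knows(h,b)
round 2: derive anc(j,i) via R2 from anc(j,h), knows(h,i)
round 3: derive anc(a,f) via R2 from anc(a,b), knows(b,f)
round 3: derive anc(b,i) via R2 from anc(b,h), knows(h,i)
round 3: derive anc(b,j) via R2 from anc(b,h), knows(h,j)
round 3: derive anc(e,f) via R2 from anc(e,b), knows(b,f)
round 3: derive anc(f,a) via R2 from anc(f,j), knows(j,a)
round 3: derive anc(f,f) via R2 from anc(f,b), knows(b,f)
round 3: derive anc(i,f) via R2 from anc(i,b), knows(b,f)
round 4: derive anc(b,a) via R2 from anc(b,j), knows(j,a)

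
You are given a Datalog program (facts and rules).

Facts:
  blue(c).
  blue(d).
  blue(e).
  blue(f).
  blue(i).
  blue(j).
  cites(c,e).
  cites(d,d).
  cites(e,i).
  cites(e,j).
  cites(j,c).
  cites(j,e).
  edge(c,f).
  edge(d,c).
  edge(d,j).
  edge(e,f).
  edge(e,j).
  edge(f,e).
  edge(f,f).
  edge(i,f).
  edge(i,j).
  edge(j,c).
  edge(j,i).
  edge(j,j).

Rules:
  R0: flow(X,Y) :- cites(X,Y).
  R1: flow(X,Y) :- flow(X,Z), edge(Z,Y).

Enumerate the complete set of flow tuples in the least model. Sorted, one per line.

flow(c,c)
flow(c,e)
flow(c,f)
flow(c,i)
flow(c,j)
flow(d,c)
flow(d,d)
flow(d,e)
flow(d,f)
flow(d,i)
flow(d,j)
flow(e,c)
flow(e,e)
flow(e,f)
flow(e,i)
flow(e,j)
flow(j,c)
flow(j,e)
flow(j,f)
flow(j,i)
flow(j,j)

round 1: derive flow(c,e) via R0 from cites(c,e)
round 1: derive flow(d,d) via R0 from cites(d,d)
round 1: derive flow(e,i) via R0 from cites(e,i)
round 1: derive flow(e,j) via R0 from cites(e,j)
round 1: derive flow(j,c) via R0 from cites(j,c)
round 1: derive flow(j,e) via R0 from cites(j,e)
round 2: derive flow(c,f) via R1 from flow(c,e), edge(e,f)
round 2: derive flow(c,j) via R1 from flow(c,e), edge(e,j)
round 2: derive flow(d,c) via R1 from flow(d,d), edge(d,c)
round 2: derive flow(d,j) via R1 from flow(d,d), edge(d,j)
round 2: derive flow(e,c) via R1 from flow(e,j), edge(j,c)
round 2: derive flow(e,f) via R1 from flow(e,i), edge(i,f)
round 2: derive flow(j,f) via R1 from flow(j,c), edge(c,f)
round 2: derive flow(j,j) via R1 from flow(j,e), edge(e,j)
round 3: derive flow(c,c) via R1 from flow(c,j), edge(j,c)
round 3: derive flow(c,i) via R1 from flow(c,j), edge(j,i)
round 3: derive flow(d,f) via R1 from flow(d,c), edge(c,f)
round 3: derive flow(d,i) via R1 from flow(d,j), edge(j,i)
round 3: derive flow(e,e) via R1 from flow(e,f), edge(f,e)
round 3: derive flow(j,i) via R1 from flow(j,j), edge(j,i)
round 4: derive flow(d,e) via R1 from flow(d,f), edge(f,e)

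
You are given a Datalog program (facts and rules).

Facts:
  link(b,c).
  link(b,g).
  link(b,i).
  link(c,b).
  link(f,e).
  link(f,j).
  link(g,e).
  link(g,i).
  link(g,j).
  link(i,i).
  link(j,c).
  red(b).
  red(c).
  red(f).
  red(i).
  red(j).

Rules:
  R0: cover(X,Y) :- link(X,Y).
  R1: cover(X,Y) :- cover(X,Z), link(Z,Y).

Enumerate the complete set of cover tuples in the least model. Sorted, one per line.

round 1: derive cover(b,c) via R0 from link(b,c)
round 1: derive cover(b,g) via R0 from link(b,g)
round 1: derive cover(b,i) via R0 from link(b,i)
round 1: derive cover(c,b) via R0 from link(c,b)
round 1: derive cover(f,e) via R0 from link(f,e)
round 1: derive cover(f,j) via R0 from link(f,j)
round 1: derive cover(g,e) via R0 from link(g,e)
round 1: derive cover(g,i) via R0 from link(g,i)
round 1: derive cover(g,j) via R0 from link(g,j)
round 1: derive cover(i,i) via R0 from link(i,i)
round 1: derive cover(j,c) via R0 from link(j,c)
round 2: derive cover(b,b) via R1 from cover(b,c), link(c,b)
round 2: derive cover(b,e) via R1 from cover(b,g), link(g,e)
round 2: derive cover(b,j) via R1 from cover(b,g), link(g,j)
round 2: derive cover(c,c) via R1 from cover(c,b), link(b,c)
round 2: derive cover(c,g) via R1 from cover(c,b), link(b,g)
round 2: derive cover(c,i) via R1 from cover(c,b), link(b,i)
round 2: derive cover(f,c) via R1 from cover(f,j), link(j,c)
round 2: derive cover(g,c) via R1 from cover(g,j), link(j,c)
round 2: derive cover(j,b) via R1 from cover(j,c), link(c,b)
round 3: derive cover(c,e) via R1 from cover(c,g), link(g,e)
round 3: derive cover(c,j) via R1 from cover(c,g), link(g,j)
round 3: derive cover(f,b) via R1 from cover(f,c), link(c,b)
round 3: derive cover(g,b) via R1 from cover(g,c), link(c,b)
round 3: derive cover(j,g) via R1 from cover(j,b), link(b,g)
round 3: derive cover(j,i) via R1 from cover(j,b), link(b,i)
round 4: derive cover(f,g) via R1 from cover(f,b), link(b,g)
round 4: derive cover(f,i) via R1 from cover(f,b), link(b,i)
round 4: derive cover(g,g) via R1 from cover(g,b), link(b,g)
round 4: derive cover(j,e) via R1 from cover(j,g), link(g,e)
round 4: derive cover(j,j) via R1 from cover(j,g), link(g,j)

cover(b,b)
cover(b,c)
cover(b,e)
cover(b,g)
cover(b,i)
cover(b,j)
cover(c,b)
cover(c,c)
cover(c,e)
cover(c,g)
cover(c,i)
cover(c,j)
cover(f,b)
cover(f,c)
cover(f,e)
cover(f,g)
cover(f,i)
cover(f,j)
cover(g,b)
cover(g,c)
cover(g,e)
cover(g,g)
cover(g,i)
cover(g,j)
cover(i,i)
cover(j,b)
cover(j,c)
cover(j,e)
cover(j,g)
cover(j,i)
cover(j,j)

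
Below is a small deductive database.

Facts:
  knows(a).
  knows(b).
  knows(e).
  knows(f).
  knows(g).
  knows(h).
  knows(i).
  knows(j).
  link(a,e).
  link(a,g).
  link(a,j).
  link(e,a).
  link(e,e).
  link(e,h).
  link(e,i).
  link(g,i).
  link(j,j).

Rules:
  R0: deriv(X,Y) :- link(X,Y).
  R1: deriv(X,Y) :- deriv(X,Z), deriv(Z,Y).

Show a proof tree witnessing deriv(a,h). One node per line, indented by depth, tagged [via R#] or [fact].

deriv(a,h)  [via R1]
  deriv(a,e)  [via R0]
    link(a,e)  [fact]
  deriv(e,h)  [via R0]
    link(e,h)  [fact]

round 1: derive deriv(a,e) via R0 from link(a,e)
round 1: derive deriv(a,g) via R0 from link(a,g)
round 1: derive deriv(a,j) via R0 from link(a,j)
round 1: derive deriv(e,a) via R0 from link(e,a)
round 1: derive deriv(e,e) via R0 from link(e,e)
round 1: derive deriv(e,h) via R0 from link(e,h)
round 1: derive deriv(e,i) via R0 from link(e,i)
round 1: derive deriv(g,i) via R0 from link(g,i)
round 1: derive deriv(j,j) via R0 from link(j,j)
round 2: derive deriv(a,a) via R1 from deriv(a,e), deriv(e,a)
round 2: derive deriv(a,h) via R1 from deriv(a,e), deriv(e,h)
round 2: derive deriv(a,i) via R1 from deriv(a,e), deriv(e,i)
round 2: derive deriv(e,g) via R1 from deriv(e,a), deriv(a,g)
round 2: derive deriv(e,j) via R1 from deriv(e,a), deriv(a,j)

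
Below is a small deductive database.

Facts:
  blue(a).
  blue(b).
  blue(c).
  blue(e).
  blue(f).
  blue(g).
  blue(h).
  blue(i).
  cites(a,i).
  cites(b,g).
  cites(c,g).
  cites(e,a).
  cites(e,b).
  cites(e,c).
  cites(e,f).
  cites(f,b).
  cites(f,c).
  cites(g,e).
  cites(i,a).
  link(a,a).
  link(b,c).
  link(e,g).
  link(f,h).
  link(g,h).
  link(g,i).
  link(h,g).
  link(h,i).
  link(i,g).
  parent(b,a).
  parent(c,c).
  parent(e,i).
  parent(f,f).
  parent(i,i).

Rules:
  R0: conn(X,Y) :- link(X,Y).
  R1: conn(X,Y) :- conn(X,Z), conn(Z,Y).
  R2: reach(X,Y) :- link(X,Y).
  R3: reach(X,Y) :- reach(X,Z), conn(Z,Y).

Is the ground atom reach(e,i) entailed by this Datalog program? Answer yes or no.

round 1: derive conn(a,a) via R0 from link(a,a)
round 1: derive conn(b,c) via R0 from link(b,c)
round 1: derive conn(e,g) via R0 from link(e,g)
round 1: derive conn(f,h) via R0 from link(f,h)
round 1: derive conn(g,h) via R0 from link(g,h)
round 1: derive conn(g,i) via R0 from link(g,i)
round 1: derive conn(h,g) via R0 from link(h,g)
round 1: derive conn(h,i) via R0 from link(h,i)
round 1: derive conn(i,g) via R0 from link(i,g)
round 1: derive reach(a,a) via R2 from link(a,a)
round 1: derive reach(b,c) via R2 from link(b,c)
round 1: derive reach(e,g) via R2 from link(e,g)
round 1: derive reach(f,h) via R2 from link(f,h)
round 1: derive reach(g,h) via R2 from link(g,h)
round 1: derive reach(g,i) via R2 from link(g,i)
round 1: derive reach(h,g) via R2 from link(h,g)
round 1: derive reach(h,i) via R2 from link(h,i)
round 1: derive reach(i,g) via R2 from link(i,g)
round 2: derive conn(e,h) via R1 from conn(e,g), conn(g,h)
round 2: derive conn(e,i) via R1 from conn(e,g), conn(g,i)
round 2: derive conn(f,g) via R1 from conn(f,h), conn(h,g)
round 2: derive conn(f,i) via R1 from conn(f,h), conn(h,i)
round 2: derive conn(g,g) via R1 from conn(g,h), conn(h,g)
round 2: derive conn(h,h) via R1 from conn(h,g), conn(g,h)
round 2: derive conn(i,h) via R1 from conn(i,g), conn(g,h)
round 2: derive conn(i,i) via R1 from conn(i,g), conn(g,i)
round 2: derive reach(e,h) via R3 from reach(e,g), conn(g,h)
round 2: derive reach(e,i) via R3 from reach(e,g), conn(g,i)
round 2: derive reach(f,g) via R3 from reach(f,h), conn(h,g)
round 2: derive reach(f,i) via R3 from reach(f,h), conn(h,i)
round 2: derive reach(g,g) via R3 from reach(g,h), conn(h,g)
round 2: derive reach(h,h) via R3 from reach(h,g), conn(g,h)
round 2: derive reach(i,h) via R3 from reach(i,g), conn(g,h)
round 2: derive reach(i,i) via R3 from reach(i,g), conn(g,i)

yes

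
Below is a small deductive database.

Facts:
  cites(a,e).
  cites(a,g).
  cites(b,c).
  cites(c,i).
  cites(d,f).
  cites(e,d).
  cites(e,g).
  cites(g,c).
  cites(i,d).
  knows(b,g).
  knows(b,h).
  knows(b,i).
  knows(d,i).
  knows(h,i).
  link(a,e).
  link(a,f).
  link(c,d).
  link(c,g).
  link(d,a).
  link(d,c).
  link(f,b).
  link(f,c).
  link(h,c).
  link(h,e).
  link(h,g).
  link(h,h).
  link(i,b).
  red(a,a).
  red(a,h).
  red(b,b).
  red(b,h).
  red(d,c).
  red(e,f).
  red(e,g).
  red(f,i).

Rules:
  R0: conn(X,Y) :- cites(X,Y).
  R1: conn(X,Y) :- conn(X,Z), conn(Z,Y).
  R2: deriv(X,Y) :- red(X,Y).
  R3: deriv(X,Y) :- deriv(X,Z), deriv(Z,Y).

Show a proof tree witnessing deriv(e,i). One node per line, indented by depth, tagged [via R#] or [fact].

round 1: derive deriv(a,a) via R2 from red(a,a)
round 1: derive deriv(a,h) via R2 from red(a,h)
round 1: derive deriv(b,b) via R2 from red(b,b)
round 1: derive deriv(b,h) via R2 from red(b,h)
round 1: derive deriv(d,c) via R2 from red(d,c)
round 1: derive deriv(e,f) via R2 from red(e,f)
round 1: derive deriv(e,g) via R2 from red(e,g)
round 1: derive deriv(f,i) via R2 from red(f,i)
round 2: derive deriv(e,i) via R3 from deriv(e,f), deriv(f,i)

deriv(e,i)  [via R3]
  deriv(e,f)  [via R2]
    red(e,f)  [fact]
  deriv(f,i)  [via R2]
    red(f,i)  [fact]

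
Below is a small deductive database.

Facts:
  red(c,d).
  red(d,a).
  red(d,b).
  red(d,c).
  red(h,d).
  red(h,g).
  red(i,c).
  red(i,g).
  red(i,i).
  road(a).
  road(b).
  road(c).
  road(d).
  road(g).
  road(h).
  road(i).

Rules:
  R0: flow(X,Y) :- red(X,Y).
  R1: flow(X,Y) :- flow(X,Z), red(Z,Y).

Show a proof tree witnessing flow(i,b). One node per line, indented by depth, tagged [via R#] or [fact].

flow(i,b)  [via R1]
  flow(i,d)  [via R1]
    flow(i,c)  [via R0]
      red(i,c)  [fact]
    red(c,d)  [fact]
  red(d,b)  [fact]

round 1: derive flow(c,d) via R0 from red(c,d)
round 1: derive flow(d,a) via R0 from red(d,a)
round 1: derive flow(d,b) via R0 from red(d,b)
round 1: derive flow(d,c) via R0 from red(d,c)
round 1: derive flow(h,d) via R0 from red(h,d)
round 1: derive flow(h,g) via R0 from red(h,g)
round 1: derive flow(i,c) via R0 from red(i,c)
round 1: derive flow(i,g) via R0 from red(i,g)
round 1: derive flow(i,i) via R0 from red(i,i)
round 2: derive flow(c,a) via R1 from flow(c,d), red(d,a)
round 2: derive flow(c,b) via R1 from flow(c,d), red(d,b)
round 2: derive flow(c,c) via R1 from flow(c,d), red(d,c)
round 2: derive flow(d,d) via R1 from flow(d,c), red(c,d)
round 2: derive flow(h,a) via R1 from flow(h,d), red(d,a)
round 2: derive flow(h,b) via R1 from flow(h,d), red(d,b)
round 2: derive flow(h,c) via R1 from flow(h,d), red(d,c)
round 2: derive flow(i,d) via R1 from flow(i,c), red(c,d)
round 3: derive flow(i,a) via R1 from flow(i,d), red(d,a)
round 3: derive flow(i,b) via R1 from flow(i,d), red(d,b)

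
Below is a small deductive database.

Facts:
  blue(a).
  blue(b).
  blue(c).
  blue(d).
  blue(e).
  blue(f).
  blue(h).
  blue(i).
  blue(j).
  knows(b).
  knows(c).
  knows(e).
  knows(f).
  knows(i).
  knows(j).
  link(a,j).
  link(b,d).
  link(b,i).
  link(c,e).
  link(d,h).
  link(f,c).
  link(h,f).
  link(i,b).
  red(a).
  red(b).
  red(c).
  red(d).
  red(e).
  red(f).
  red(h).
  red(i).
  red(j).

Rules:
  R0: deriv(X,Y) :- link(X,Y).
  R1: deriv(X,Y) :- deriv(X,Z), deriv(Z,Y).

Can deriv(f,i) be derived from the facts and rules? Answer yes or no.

round 1: derive deriv(a,j) via R0 from link(a,j)
round 1: derive deriv(b,d) via R0 from link(b,d)
round 1: derive deriv(b,i) via R0 from link(b,i)
round 1: derive deriv(c,e) via R0 from link(c,e)
round 1: derive deriv(d,h) via R0 from link(d,h)
round 1: derive deriv(f,c) via R0 from link(f,c)
round 1: derive deriv(h,f) via R0 from link(h,f)
round 1: derive deriv(i,b) via R0 from link(i,b)
round 2: derive deriv(b,b) via R1 from deriv(b,i), deriv(i,b)
round 2: derive deriv(b,h) via R1 from deriv(b,d), deriv(d,h)
round 2: derive deriv(d,f) via R1 from deriv(d,h), deriv(h,f)
round 2: derive deriv(f,e) via R1 from deriv(f,c), deriv(c,e)
round 2: derive deriv(h,c) via R1 from deriv(h,f), deriv(f,c)
round 2: derive deriv(i,d) via R1 from deriv(i,b), deriv(b,d)
round 2: derive deriv(i,i) via R1 from deriv(i,b), deriv(b,i)
round 3: derive deriv(b,c) via R1 from deriv(b,h), deriv(h,c)
round 3: derive deriv(b,f) via R1 from deriv(b,d), deriv(d,f)
round 3: derive deriv(d,c) via R1 from deriv(d,f), deriv(f,c)
round 3: derive deriv(d,e) via R1 from deriv(d,f), deriv(f,e)
round 3: derive deriv(h,e) via R1 from deriv(h,c), deriv(c,e)
round 3: derive deriv(i,f) via R1 from deriv(i,d), deriv(d,f)
round 3: derive deriv(i,h) via R1 from deriv(i,b), deriv(b,h)
round 4: derive deriv(b,e) via R1 from deriv(b,c), deriv(c,e)
round 4: derive deriv(i,c) via R1 from deriv(i,b), deriv(b,c)
round 4: derive deriv(i,e) via R1 from deriv(i,d), deriv(d,e)

no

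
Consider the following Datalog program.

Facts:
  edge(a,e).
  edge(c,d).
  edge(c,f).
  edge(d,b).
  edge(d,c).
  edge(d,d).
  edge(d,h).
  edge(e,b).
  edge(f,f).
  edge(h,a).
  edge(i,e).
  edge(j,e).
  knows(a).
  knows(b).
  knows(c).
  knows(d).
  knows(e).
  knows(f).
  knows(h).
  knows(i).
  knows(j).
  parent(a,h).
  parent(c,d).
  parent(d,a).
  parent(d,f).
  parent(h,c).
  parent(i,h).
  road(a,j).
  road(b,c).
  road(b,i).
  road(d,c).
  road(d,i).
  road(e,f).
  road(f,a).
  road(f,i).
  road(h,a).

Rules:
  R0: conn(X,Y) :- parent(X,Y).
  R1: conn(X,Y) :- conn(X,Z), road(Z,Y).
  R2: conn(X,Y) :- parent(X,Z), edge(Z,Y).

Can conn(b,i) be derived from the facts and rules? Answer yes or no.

round 1: derive conn(a,h) via R0 from parent(a,h)
round 1: derive conn(c,d) via R0 from parent(c,d)
round 1: derive conn(d,a) via R0 from parent(d,a)
round 1: derive conn(d,f) via R0 from parent(d,f)
round 1: derive conn(h,c) via R0 from parent(h,c)
round 1: derive conn(i,h) via R0 from parent(i,h)
round 1: derive conn(a,a) via R2 from parent(a,h), edge(h,a)
round 1: derive conn(c,b) via R2 from parent(c,d), edge(d,b)
round 1: derive conn(c,c) via R2 from parent(c,d), edge(d,c)
round 1: derive conn(c,h) via R2 from parent(c,d), edge(d,h)
round 1: derive conn(d,e) via R2 from parent(d,a), edge(a,e)
round 1: derive conn(h,d) via R2 from parent(h,c), edge(c,d)
round 1: derive conn(h,f) via R2 from parent(h,c), edge(c,f)
round 1: derive conn(i,a) via R2 from parent(i,h), edge(h,a)
round 2: derive conn(a,j) via R1 from conn(a,a), road(a,j)
round 2: derive conn(c,a) via R1 from conn(c,h), road(h,a)
round 2: derive conn(c,i) via R1 from conn(c,b), road(b,i)
round 2: derive conn(d,i) via R1 from conn(d,f), road(f,i)
round 2: derive conn(d,j) via R1 from conn(d,a), road(a,j)
round 2: derive conn(h,a) via R1 from conn(h,f), road(f,a)
round 2: derive conn(h,i) via R1 from conn(h,d), road(d,i)
round 2: derive conn(i,j) via R1 from conn(i,a), road(a,j)
round 3: derive conn(c,j) via R1 from conn(c,a), road(a,j)
round 3: derive conn(h,j) via R1 from conn(h,a), road(a,j)

no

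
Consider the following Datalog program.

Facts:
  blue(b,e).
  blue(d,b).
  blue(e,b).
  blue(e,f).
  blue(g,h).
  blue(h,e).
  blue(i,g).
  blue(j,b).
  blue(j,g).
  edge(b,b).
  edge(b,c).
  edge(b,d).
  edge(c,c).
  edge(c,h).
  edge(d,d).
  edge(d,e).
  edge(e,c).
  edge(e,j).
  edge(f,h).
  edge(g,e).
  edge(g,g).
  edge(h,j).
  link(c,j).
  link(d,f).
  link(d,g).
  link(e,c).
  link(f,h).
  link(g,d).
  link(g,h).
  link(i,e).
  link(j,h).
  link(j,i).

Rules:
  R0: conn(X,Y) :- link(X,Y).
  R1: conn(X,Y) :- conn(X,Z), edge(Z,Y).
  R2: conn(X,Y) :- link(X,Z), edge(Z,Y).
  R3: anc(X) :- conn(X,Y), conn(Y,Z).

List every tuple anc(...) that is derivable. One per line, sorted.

anc(c)
anc(d)
anc(e)
anc(f)
anc(g)
anc(i)
anc(j)

round 1: derive conn(c,j) via R0 from link(c,j)
round 1: derive conn(d,f) via R0 from link(d,f)
round 1: derive conn(d,g) via R0 from link(d,g)
round 1: derive conn(e,c) via R0 from link(e,c)
round 1: derive conn(f,h) via R0 from link(f,h)
round 1: derive conn(g,d) via R0 from link(g,d)
round 1: derive conn(g,h) via R0 from link(g,h)
round 1: derive conn(i,e) via R0 from link(i,e)
round 1: derive conn(j,h) via R0 from link(j,h)
round 1: derive conn(j,i) via R0 from link(j,i)
round 1: derive conn(d,e) via R2 from link(d,g), edge(g,e)
round 1: derive conn(d,h) via R2 from link(d,f), edge(f,h)
round 1: derive conn(e,h) via R2 from link(e,c), edge(c,h)
round 1: derive conn(f,j) via R2 from link(f,h), edge(h,j)
round 1: derive conn(g,e) via R2 from link(g,d), edge(d,e)
round 1: derive conn(g,j) via R2 from link(g,h), edge(h,j)
round 1: derive conn(i,c) via R2 from link(i,e), edge(e,c)
round 1: derive conn(i,j) via R2 from link(i,e), edge(e,j)
round 1: derive conn(j,j) via R2 from link(j,h), edge(h,j)
round 2: derive conn(d,c) via R1 from conn(d,e), edge(e,c)
round 2: derive conn(d,j) via R1 from conn(d,e), edge(e,j)
round 2: derive conn(e,j) via R1 from conn(e,h), edge(h,j)
round 2: derive conn(g,c) via R1 from conn(g,e), edge(e,c)
round 2: derive conn(i,h) via R1 from conn(i,c), edge(c,h)
round 2: derive anc(c) via R3 from conn(c,j), conn(j,h)
round 2: derive anc(d) via R3 from conn(d,e), conn(e,c)
round 2: derive anc(e) via R3 from conn(e,c), conn(c,j)
round 2: derive anc(f) via R3 from conn(f,j), conn(j,h)
round 2: derive anc(g) via R3 from conn(g,d), conn(d,e)
round 2: derive anc(i) via R3 from conn(i,c), conn(c,j)
round 2: derive anc(j) via R3 from conn(j,i), conn(i,c)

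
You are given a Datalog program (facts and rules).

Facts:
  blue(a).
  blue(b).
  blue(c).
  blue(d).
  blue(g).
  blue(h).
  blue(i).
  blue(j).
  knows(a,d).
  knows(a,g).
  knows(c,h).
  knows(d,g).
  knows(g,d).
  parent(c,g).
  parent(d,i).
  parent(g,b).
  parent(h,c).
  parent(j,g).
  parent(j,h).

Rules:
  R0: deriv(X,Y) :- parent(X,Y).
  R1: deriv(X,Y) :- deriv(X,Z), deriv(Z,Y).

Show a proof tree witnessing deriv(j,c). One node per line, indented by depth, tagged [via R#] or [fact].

deriv(j,c)  [via R1]
  deriv(j,h)  [via R0]
    parent(j,h)  [fact]
  deriv(h,c)  [via R0]
    parent(h,c)  [fact]

round 1: derive deriv(c,g) via R0 from parent(c,g)
round 1: derive deriv(d,i) via R0 from parent(d,i)
round 1: derive deriv(g,b) via R0 from parent(g,b)
round 1: derive deriv(h,c) via R0 from parent(h,c)
round 1: derive deriv(j,g) via R0 from parent(j,g)
round 1: derive deriv(j,h) via R0 from parent(j,h)
round 2: derive deriv(c,b) via R1 from deriv(c,g), deriv(g,b)
round 2: derive deriv(h,g) via R1 from deriv(h,c), deriv(c,g)
round 2: derive deriv(j,b) via R1 from deriv(j,g), deriv(g,b)
round 2: derive deriv(j,c) via R1 from deriv(j,h), deriv(h,c)
round 3: derive deriv(h,b) via R1 from deriv(h,c), deriv(c,b)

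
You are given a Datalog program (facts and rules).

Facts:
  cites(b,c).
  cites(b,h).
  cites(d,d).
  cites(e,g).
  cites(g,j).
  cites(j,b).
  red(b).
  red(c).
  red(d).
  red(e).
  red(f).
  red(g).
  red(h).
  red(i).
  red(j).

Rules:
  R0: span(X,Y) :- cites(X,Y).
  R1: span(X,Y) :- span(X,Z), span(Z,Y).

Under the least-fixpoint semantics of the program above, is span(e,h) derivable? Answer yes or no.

round 1: derive span(b,c) via R0 from cites(b,c)
round 1: derive span(b,h) via R0 from cites(b,h)
round 1: derive span(d,d) via R0 from cites(d,d)
round 1: derive span(e,g) via R0 from cites(e,g)
round 1: derive span(g,j) via R0 from cites(g,j)
round 1: derive span(j,b) via R0 from cites(j,b)
round 2: derive span(e,j) via R1 from span(e,g), span(g,j)
round 2: derive span(g,b) via R1 from span(g,j), span(j,b)
round 2: derive span(j,c) via R1 from span(j,b), span(b,c)
round 2: derive span(j,h) via R1 from span(j,b), span(b,h)
round 3: derive span(e,b) via R1 from span(e,g), span(g,b)
round 3: derive span(e,c) via R1 from span(e,j), span(j,c)
round 3: derive span(e,h) via R1 from span(e,j), span(j,h)
round 3: derive span(g,c) via R1 from span(g,b), span(b,c)
round 3: derive span(g,h) via R1 from span(g,b), span(b,h)

yes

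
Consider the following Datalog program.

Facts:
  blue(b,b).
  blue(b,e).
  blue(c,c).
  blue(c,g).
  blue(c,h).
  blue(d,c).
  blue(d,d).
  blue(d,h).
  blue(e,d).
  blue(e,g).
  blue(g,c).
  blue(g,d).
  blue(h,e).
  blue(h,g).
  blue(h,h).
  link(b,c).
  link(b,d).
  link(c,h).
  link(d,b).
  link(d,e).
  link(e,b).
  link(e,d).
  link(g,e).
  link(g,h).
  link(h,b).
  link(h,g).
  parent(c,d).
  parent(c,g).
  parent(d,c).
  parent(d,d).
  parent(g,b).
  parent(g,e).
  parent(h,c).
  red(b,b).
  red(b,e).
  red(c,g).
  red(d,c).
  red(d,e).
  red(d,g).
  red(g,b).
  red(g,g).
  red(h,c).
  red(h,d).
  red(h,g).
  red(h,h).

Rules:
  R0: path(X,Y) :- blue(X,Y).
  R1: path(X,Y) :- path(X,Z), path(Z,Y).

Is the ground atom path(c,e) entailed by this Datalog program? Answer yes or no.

yes

round 1: derive path(b,b) via R0 from blue(b,b)
round 1: derive path(b,e) via R0 from blue(b,e)
round 1: derive path(c,c) via R0 from blue(c,c)
round 1: derive path(c,g) via R0 from blue(c,g)
round 1: derive path(c,h) via R0 from blue(c,h)
round 1: derive path(d,c) via R0 from blue(d,c)
round 1: derive path(d,d) via R0 from blue(d,d)
round 1: derive path(d,h) via R0 from blue(d,h)
round 1: derive path(e,d) via R0 from blue(e,d)
round 1: derive path(e,g) via R0 from blue(e,g)
round 1: derive path(g,c) via R0 from blue(g,c)
round 1: derive path(g,d) via R0 from blue(g,d)
round 1: derive path(h,e) via R0 from blue(h,e)
round 1: derive path(h,g) via R0 from blue(h,g)
round 1: derive path(h,h) via R0 from blue(h,h)
round 2: derive path(b,d) via R1 from path(b,e), path(e,d)
round 2: derive path(b,g) via R1 from path(b,e), path(e,g)
round 2: derive path(c,d) via R1 from path(c,g), path(g,d)
round 2: derive path(c,e) via R1 from path(c,h), path(h,e)
round 2: derive path(d,e) via R1 from path(d,h), path(h,e)
round 2: derive path(d,g) via R1 from path(d,c), path(c,g)
round 2: derive path(e,c) via R1 from path(e,d), path(d,c)
round 2: derive path(e,h) via R1 from path(e,d), path(d,h)
round 2: derive path(g,g) via R1 from path(g,c), path(c,g)
round 2: derive path(g,h) via R1 from path(g,c), path(c,h)
round 2: derive path(h,c) via R1 from path(h,g), path(g,c)
round 2: derive path(h,d) via R1 from path(h,e), path(e,d)
round 3: derive path(b,c) via R1 from path(b,d), path(d,c)
round 3: derive path(b,h) via R1 from path(b,d), path(d,h)
round 3: derive path(e,e) via R1 from path(e,c), path(c,e)
round 3: derive path(g,e) via R1 from path(g,c), path(c,e)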